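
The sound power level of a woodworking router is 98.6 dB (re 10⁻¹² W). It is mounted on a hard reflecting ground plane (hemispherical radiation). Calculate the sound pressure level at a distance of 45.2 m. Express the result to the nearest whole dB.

58 dB

The power spreads over a hemisphere of area 2π·r², so L_p = L_w − 10·log₁₀(2π·r²).
2π·r² = 1.284e+04 m², 10·log₁₀ of that is 41.085 dB.
L_p = 98.6 − 41.085 = 57.52 dB.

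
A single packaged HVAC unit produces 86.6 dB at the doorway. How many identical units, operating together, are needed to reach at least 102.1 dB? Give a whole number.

Need L₁ + 10·log₁₀ N ≥ 102.1, i.e. log₁₀ N ≥ 1.55.
N ≥ 10^(15.5/10) = 35.481, so N = 36.

36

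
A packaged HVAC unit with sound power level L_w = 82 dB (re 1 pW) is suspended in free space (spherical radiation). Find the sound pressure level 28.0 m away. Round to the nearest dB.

L_p = L_w − 10·log₁₀(4π·r²) with r = 28.0 m.
4π·r² = 9852 m², 10·log₁₀ of that is 39.935 dB.
L_p = 82 − 39.935 = 42.06 dB.

42 dB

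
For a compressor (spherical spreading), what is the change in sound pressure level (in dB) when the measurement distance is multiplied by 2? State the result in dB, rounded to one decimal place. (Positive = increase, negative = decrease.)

-6.0 dB

With spherical spreading the level changes by −20·log₁₀(r₂/r₁).
ΔL = −20·log₁₀(2) = -6.02 dB.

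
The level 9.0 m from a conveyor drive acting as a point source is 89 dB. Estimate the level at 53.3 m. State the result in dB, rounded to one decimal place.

73.6 dB

For a point source, L₂ = L₁ − 20·log₁₀(r₂/r₁).
L₂ = 89 − 20·log₁₀(53.3/9.0) = 89 − 15.450 = 73.55 dB.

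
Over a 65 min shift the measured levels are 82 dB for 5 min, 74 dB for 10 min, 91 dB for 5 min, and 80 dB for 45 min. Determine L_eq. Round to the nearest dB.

83 dB

Weight each interval's intensity by its duration and average over T = 65 min:
Σ tᵢ·10^(Lᵢ/10) = 5·10^(82/10) + 10·10^(74/10) + 5·10^(91/10) + 45·10^(80/10) = 1.184e+10.
L_eq = 10·log₁₀(1.184e+10/65) = 82.60 dB.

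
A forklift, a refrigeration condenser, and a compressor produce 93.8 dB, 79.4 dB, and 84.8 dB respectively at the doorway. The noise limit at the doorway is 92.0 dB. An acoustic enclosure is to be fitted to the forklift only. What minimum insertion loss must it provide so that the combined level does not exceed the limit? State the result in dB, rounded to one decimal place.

3.0 dB

Everything except the forklift sums to 10^(79.4/10) + 10^(84.8/10) = 3.891e+08 in linear terms, 85.90 dB.
The limit corresponds to 10^(92.0/10) = 1.585e+09; subtracting the fixed part leaves 1.196e+09 for the forklift, i.e. 90.78 dB.
So the forklift must be reduced from 93.8 to 90.78 dB: IL = 3.02 dB.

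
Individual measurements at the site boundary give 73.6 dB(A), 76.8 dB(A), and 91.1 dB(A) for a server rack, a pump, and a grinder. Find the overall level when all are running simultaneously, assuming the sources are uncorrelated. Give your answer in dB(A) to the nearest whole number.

91 dB(A)

For uncorrelated sources the intensities add, so convert each level to linear form, sum, and take 10·log₁₀ of the total.
Σ 10^(L/10) = 10^(73.6/10) + 10^(76.8/10) + 10^(91.1/10) = 1.359e+09.
L_total = 10·log₁₀(1.359e+09) = 91.33 dB(A).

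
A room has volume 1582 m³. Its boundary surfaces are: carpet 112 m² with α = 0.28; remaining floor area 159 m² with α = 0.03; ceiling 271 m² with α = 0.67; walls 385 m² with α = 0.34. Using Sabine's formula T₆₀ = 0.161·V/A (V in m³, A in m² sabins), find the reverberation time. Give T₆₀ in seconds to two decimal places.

A = Σ Sᵢαᵢ = 112·0.28 + 159·0.03 + 271·0.67 + 385·0.34 = 348.60 m².
T₆₀ = 0.161 × 1582 / 348.60 = 0.731 s.

0.73 s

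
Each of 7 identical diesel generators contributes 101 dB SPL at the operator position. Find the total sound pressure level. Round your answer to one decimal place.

109.5 dB SPL

With 7 equal, uncorrelated contributions the intensity is 7× that of one unit, giving a rise of 10·log₁₀ 7.
L_total = 101 + 10·log₁₀(7) = 101 + 8.451 = 109.45 dB SPL.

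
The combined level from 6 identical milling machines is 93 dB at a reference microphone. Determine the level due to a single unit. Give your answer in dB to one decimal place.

85.2 dB

For N identical incoherent sources L_total = L₁ + 10·log₁₀ N, so L₁ = 93 − 10·log₁₀(6) = 93 − 7.782.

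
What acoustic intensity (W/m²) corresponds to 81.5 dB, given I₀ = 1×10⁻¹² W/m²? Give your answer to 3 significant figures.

I = I₀·10^(L/10) = 10⁻¹² × 10^(81.5/10) = 10^(-3.850).

0.000141 W/m²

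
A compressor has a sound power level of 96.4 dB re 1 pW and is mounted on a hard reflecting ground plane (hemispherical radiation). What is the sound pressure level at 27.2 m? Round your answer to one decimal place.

The power spreads over a hemisphere of area 2π·r², so L_p = L_w − 10·log₁₀(2π·r²).
2π·r² = 4649 m², 10·log₁₀ of that is 36.673 dB.
L_p = 96.4 − 36.673 = 59.73 dB.

59.7 dB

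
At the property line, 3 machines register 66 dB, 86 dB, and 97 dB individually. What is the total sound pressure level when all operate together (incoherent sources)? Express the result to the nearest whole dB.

97 dB

For uncorrelated sources the intensities add, so convert each level to linear form, sum, and take 10·log₁₀ of the total.
Σ 10^(L/10) = 10^(66/10) + 10^(86/10) + 10^(97/10) = 5.414e+09.
L_total = 10·log₁₀(5.414e+09) = 97.34 dB.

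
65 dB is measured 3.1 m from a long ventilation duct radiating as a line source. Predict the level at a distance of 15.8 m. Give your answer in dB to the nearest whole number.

58 dB

Line-source attenuation: ΔL = 10·log₁₀(r₂/r₁) = 10·log₁₀(15.8/3.1) = 7.073 dB.
L₂ = 65 − 10·log₁₀(15.8/3.1) = 65 − 7.073 = 57.93 dB.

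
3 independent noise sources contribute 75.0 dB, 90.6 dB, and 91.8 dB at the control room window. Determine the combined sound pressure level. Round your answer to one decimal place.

Incoherent sources combine by intensity addition: L_total = 10·log₁₀(Σ 10^(L_i/10)).
Σ 10^(L/10) = 10^(75.0/10) + 10^(90.6/10) + 10^(91.8/10) = 2.693e+09.
L_total = 10·log₁₀(2.693e+09) = 94.30 dB.

94.3 dB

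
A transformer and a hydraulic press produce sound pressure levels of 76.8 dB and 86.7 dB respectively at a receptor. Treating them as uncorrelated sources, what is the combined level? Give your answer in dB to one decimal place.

Incoherent sources combine by intensity addition: L_total = 10·log₁₀(Σ 10^(L_i/10)).
Σ 10^(L/10) = 10^(76.8/10) + 10^(86.7/10) = 5.156e+08.
L_total = 10·log₁₀(5.156e+08) = 87.12 dB.

87.1 dB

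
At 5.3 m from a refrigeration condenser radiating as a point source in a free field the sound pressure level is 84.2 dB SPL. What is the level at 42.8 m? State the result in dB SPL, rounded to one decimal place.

For a point source, L₂ = L₁ − 20·log₁₀(r₂/r₁).
L₂ = 84.2 − 20·log₁₀(42.8/5.3) = 84.2 − 18.143 = 66.06 dB SPL.

66.1 dB SPL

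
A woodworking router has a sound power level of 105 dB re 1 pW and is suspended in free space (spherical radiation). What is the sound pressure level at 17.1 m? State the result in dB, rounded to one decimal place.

69.3 dB

L_p = L_w − 10·log₁₀(4π·r²) with r = 17.1 m.
4π·r² = 3675 m², 10·log₁₀ of that is 35.652 dB.
L_p = 105 − 35.652 = 69.35 dB.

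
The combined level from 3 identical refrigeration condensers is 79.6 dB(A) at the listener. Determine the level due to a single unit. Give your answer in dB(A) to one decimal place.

For N identical incoherent sources L_total = L₁ + 10·log₁₀ N, so L₁ = 79.6 − 10·log₁₀(3) = 79.6 − 4.771.

74.8 dB(A)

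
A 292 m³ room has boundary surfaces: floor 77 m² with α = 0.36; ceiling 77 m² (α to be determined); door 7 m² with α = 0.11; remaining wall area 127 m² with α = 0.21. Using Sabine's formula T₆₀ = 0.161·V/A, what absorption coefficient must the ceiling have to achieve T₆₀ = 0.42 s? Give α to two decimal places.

Required total absorption A = 0.161·292/0.42 = 111.93 m².
Absorption from the other surfaces = 77·0.36 + 7·0.11 + 127·0.21 = 55.16 m², so the ceiling must supply 56.77 m² over 77 m².
α = 56.77/77 = 0.737.

0.74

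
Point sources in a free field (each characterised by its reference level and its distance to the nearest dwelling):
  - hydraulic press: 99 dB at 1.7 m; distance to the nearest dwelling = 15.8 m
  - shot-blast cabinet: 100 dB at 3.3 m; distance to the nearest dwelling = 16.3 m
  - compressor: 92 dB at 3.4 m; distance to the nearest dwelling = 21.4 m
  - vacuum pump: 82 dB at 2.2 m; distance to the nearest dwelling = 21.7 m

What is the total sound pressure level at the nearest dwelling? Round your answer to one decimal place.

87.4 dB

Propagate each source to the receiver with L = L_ref − 20·log₁₀(r/r_ref), then add intensities.
hydraulic press: 99 − 20·log₁₀(15.8/1.7) = 99 − 19.36 = 79.64 dB.
shot-blast cabinet: 100 − 20·log₁₀(16.3/3.3) = 100 − 13.87 = 86.13 dB.
compressor: 92 − 20·log₁₀(21.4/3.4) = 92 − 15.98 = 76.02 dB.
vacuum pump: 82 − 20·log₁₀(21.7/2.2) = 82 − 19.88 = 62.12 dB.
Σ 10^(L/10) = 5.435e+08 → L_total = 10·log₁₀(5.435e+08) = 87.35 dB.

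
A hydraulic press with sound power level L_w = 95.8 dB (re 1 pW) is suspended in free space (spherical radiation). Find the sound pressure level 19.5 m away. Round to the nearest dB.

59 dB

Free-field spherical radiation: L_p = L_w − 10·log₁₀(4π·r²), r = 19.5 m.
4π·r² = 4778 m², 10·log₁₀ of that is 36.793 dB.
L_p = 95.8 − 36.793 = 59.01 dB.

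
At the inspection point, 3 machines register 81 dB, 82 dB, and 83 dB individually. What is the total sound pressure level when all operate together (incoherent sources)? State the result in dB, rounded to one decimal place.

Incoherent sources combine by intensity addition: L_total = 10·log₁₀(Σ 10^(L_i/10)).
Σ 10^(L/10) = 10^(81/10) + 10^(82/10) + 10^(83/10) = 4.839e+08.
L_total = 10·log₁₀(4.839e+08) = 86.85 dB.

86.8 dB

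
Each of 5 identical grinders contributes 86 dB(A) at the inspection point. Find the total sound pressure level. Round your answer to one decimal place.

With 5 equal, uncorrelated contributions the intensity is 5× that of one unit, giving a rise of 10·log₁₀ 5.
L_total = 86 + 10·log₁₀(5) = 86 + 6.990 = 92.99 dB(A).

93.0 dB(A)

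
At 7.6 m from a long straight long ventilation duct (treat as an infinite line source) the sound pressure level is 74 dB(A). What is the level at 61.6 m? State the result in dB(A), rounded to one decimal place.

64.9 dB(A)

Line-source attenuation: ΔL = 10·log₁₀(r₂/r₁) = 10·log₁₀(61.6/7.6) = 9.088 dB.
L₂ = 74 − 10·log₁₀(61.6/7.6) = 74 − 9.088 = 64.91 dB(A).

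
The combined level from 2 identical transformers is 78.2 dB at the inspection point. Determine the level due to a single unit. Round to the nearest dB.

75 dB

2 equal contributions raise the level by 10·log₁₀ 2 = 3.010 dB, so each unit alone gives 78.2 − 3.010.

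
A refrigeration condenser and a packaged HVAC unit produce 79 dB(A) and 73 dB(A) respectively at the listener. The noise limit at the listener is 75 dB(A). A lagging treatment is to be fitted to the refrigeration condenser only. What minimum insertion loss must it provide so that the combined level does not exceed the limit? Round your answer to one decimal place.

Everything except the refrigeration condenser sums to 10^(73/10) = 1.995e+07 in linear terms, 73.00 dB(A).
The limit corresponds to 10^(75/10) = 3.162e+07; subtracting the fixed part leaves 1.167e+07 for the refrigeration condenser, i.e. 70.67 dB(A).
So the refrigeration condenser must be reduced from 79 to 70.67 dB(A): IL = 8.33 dB.

8.3 dB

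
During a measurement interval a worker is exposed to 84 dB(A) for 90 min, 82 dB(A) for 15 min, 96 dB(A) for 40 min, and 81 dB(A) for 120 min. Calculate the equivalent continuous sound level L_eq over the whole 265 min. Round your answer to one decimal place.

88.8 dB(A)

Weight each interval's intensity by its duration and average over T = 265 min:
Σ tᵢ·10^(Lᵢ/10) = 90·10^(84/10) + 15·10^(82/10) + 40·10^(96/10) + 120·10^(81/10) = 1.993e+11.
L_eq = 10·log₁₀(1.993e+11/265) = 88.76 dB(A).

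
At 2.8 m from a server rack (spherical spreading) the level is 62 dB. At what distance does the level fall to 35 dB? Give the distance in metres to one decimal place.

For a point source L₁ − L₂ = 20·log₁₀(r₂/r₁), so r₂ = r₁·10^((L₁−L₂)/20).
r₂ = 2.8·10^((62−35)/20) = 2.8·10^(27.0/20) = 62.68 m.

62.7 m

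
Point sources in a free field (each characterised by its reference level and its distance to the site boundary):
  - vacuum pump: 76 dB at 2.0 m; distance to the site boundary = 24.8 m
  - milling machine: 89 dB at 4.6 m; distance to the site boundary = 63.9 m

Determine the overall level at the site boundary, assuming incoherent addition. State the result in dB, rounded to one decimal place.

Propagate each source to the receiver with L = L_ref − 20·log₁₀(r/r_ref), then add intensities.
vacuum pump: 76 − 20·log₁₀(24.8/2.0) = 76 − 21.87 = 54.13 dB.
milling machine: 89 − 20·log₁₀(63.9/4.6) = 89 − 22.85 = 66.15 dB.
Σ 10^(L/10) = 4.375e+06 → L_total = 10·log₁₀(4.375e+06) = 66.41 dB.

66.4 dB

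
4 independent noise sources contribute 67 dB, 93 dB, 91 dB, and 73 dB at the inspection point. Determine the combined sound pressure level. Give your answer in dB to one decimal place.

For uncorrelated sources the intensities add, so convert each level to linear form, sum, and take 10·log₁₀ of the total.
Σ 10^(L/10) = 10^(67/10) + 10^(93/10) + 10^(91/10) + 10^(73/10) = 3.279e+09.
L_total = 10·log₁₀(3.279e+09) = 95.16 dB.

95.2 dB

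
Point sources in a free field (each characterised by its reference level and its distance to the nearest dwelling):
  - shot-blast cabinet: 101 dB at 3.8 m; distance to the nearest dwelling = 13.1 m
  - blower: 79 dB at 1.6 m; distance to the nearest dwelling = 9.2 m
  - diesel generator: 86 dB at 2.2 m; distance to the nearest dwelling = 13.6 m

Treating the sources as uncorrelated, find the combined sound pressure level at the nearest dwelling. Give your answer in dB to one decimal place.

Propagate each source to the receiver with L = L_ref − 20·log₁₀(r/r_ref), then add intensities.
shot-blast cabinet: 101 − 20·log₁₀(13.1/3.8) = 101 − 10.75 = 90.25 dB.
blower: 79 − 20·log₁₀(9.2/1.6) = 79 − 15.19 = 63.81 dB.
diesel generator: 86 − 20·log₁₀(13.6/2.2) = 86 − 15.82 = 70.18 dB.
Σ 10^(L/10) = 1.072e+09 → L_total = 10·log₁₀(1.072e+09) = 90.30 dB.

90.3 dB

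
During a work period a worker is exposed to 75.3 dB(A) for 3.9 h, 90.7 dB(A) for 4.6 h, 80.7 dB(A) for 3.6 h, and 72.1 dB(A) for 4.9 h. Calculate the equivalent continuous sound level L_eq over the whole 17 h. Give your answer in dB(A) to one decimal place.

The energy average is taken in the linear domain: L_eq = 10·log₁₀[(Σ tᵢ·10^(Lᵢ/10))/T], T = 17 h.
Σ tᵢ·10^(Lᵢ/10) = 3.9·10^(75.3/10) + 4.6·10^(90.7/10) + 3.6·10^(80.7/10) + 4.9·10^(72.1/10) = 6.039e+09.
L_eq = 10·log₁₀(6.039e+09/17) = 85.51 dB(A).

85.5 dB(A)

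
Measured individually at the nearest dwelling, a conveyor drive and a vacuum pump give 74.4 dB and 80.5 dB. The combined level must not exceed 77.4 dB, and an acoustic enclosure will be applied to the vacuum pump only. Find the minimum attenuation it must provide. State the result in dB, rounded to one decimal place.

6.1 dB

Everything except the vacuum pump sums to 10^(74.4/10) = 2.754e+07 in linear terms, 74.40 dB.
To meet 77.4 dB overall, the treated vacuum pump may contribute at most 10^(77.4/10) − 2.754e+07 = 2.741e+07, i.e. 74.38 dB.
Required insertion loss = 80.5 − 74.38 = 6.12 dB.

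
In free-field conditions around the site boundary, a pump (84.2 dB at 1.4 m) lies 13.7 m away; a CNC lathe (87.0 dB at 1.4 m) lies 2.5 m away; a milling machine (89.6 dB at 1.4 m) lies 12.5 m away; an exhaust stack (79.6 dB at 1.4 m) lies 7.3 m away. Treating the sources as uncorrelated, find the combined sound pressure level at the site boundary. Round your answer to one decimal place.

Apply inverse-square spreading to bring every level to the receiver, then sum 10^(L/10).
pump: 84.2 − 20·log₁₀(13.7/1.4) = 84.2 − 19.81 = 64.39 dB.
CNC lathe: 87.0 − 20·log₁₀(2.5/1.4) = 87.0 − 5.04 = 81.96 dB.
milling machine: 89.6 − 20·log₁₀(12.5/1.4) = 89.6 − 19.02 = 70.58 dB.
exhaust stack: 79.6 − 20·log₁₀(7.3/1.4) = 79.6 − 14.34 = 65.26 dB.
Σ 10^(L/10) = 1.747e+08 → L_total = 10·log₁₀(1.747e+08) = 82.42 dB.

82.4 dB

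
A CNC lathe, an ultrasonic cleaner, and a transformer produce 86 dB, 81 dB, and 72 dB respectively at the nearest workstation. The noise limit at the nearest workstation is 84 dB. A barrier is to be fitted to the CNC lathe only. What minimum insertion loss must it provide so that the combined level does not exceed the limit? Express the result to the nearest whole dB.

Fixed contribution from the other sources: Σ 10^(L/10) = 10^(81/10) + 10^(72/10) = 1.417e+08 (81.51 dB).
The limit corresponds to 10^(84/10) = 2.512e+08; subtracting the fixed part leaves 1.094e+08 for the CNC lathe, i.e. 80.39 dB.
So the CNC lathe must be reduced from 86 to 80.39 dB: IL = 5.61 dB.

6 dB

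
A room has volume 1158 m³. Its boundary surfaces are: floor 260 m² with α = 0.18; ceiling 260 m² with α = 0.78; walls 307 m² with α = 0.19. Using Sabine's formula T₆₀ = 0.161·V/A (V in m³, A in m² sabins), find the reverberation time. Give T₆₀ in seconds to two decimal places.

0.61 s

A = Σ Sᵢαᵢ = 260·0.18 + 260·0.78 + 307·0.19 = 307.93 m².
T₆₀ = 0.161·V/A = 0.161·1158/307.93 = 0.605 s.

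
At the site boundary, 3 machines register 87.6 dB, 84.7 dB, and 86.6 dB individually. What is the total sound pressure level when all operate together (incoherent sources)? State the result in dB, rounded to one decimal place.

91.2 dB

For uncorrelated sources the intensities add, so convert each level to linear form, sum, and take 10·log₁₀ of the total.
Σ 10^(L/10) = 10^(87.6/10) + 10^(84.7/10) + 10^(86.6/10) = 1.328e+09.
L_total = 10·log₁₀(1.328e+09) = 91.23 dB.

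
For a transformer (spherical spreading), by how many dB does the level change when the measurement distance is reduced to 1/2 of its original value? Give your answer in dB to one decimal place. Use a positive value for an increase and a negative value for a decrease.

With spherical spreading the level changes by −20·log₁₀(r₂/r₁).
ΔL = −20·log₁₀(0.5) = +6.02 dB.

+6.0 dB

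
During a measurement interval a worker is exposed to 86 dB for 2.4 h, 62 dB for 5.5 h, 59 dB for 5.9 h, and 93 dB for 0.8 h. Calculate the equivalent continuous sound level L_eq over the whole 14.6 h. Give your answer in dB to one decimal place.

82.4 dB

Weight each interval's intensity by its duration and average over T = 14.6 h:
Σ tᵢ·10^(Lᵢ/10) = 2.4·10^(86/10) + 5.5·10^(62/10) + 5.9·10^(59/10) + 0.8·10^(93/10) = 2.565e+09.
L_eq = 10·log₁₀(2.565e+09/14.6) = 82.45 dB.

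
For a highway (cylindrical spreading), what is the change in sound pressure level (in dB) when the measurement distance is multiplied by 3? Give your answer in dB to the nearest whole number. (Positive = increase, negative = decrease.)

-5 dB

Line-source spreading: ΔL = −10·log₁₀(r₂/r₁).
ΔL = −10·log₁₀(3) = -4.77 dB.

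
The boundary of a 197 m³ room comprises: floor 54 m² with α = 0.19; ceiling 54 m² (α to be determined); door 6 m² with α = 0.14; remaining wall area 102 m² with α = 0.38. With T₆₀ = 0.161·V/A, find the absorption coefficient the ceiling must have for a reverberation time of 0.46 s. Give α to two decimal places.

0.35

A = 0.161·V/T₆₀ = 0.161·197/0.46 = 68.95 m² sabins.
Absorption from the other surfaces = 54·0.19 + 6·0.14 + 102·0.38 = 49.86 m², so the ceiling must supply 19.09 m² over 54 m².
α = 19.09/54 = 0.354.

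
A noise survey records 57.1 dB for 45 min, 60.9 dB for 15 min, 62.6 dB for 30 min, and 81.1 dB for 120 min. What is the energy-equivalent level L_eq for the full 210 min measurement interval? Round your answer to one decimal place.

L_eq = 10·log₁₀[(1/T)·Σ tᵢ·10^(Lᵢ/10)] with T = 210 min.
Σ tᵢ·10^(Lᵢ/10) = 45·10^(57.1/10) + 15·10^(60.9/10) + 30·10^(62.6/10) + 120·10^(81.1/10) = 1.556e+10.
L_eq = 10·log₁₀(1.556e+10/210) = 78.70 dB.

78.7 dB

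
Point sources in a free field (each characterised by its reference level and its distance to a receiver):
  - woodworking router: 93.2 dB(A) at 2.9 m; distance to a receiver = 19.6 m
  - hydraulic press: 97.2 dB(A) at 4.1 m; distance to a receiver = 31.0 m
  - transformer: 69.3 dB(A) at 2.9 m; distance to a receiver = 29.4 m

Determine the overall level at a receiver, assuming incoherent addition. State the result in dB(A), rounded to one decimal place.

81.4 dB(A)

Propagate each source to the receiver with L = L_ref − 20·log₁₀(r/r_ref), then add intensities.
woodworking router: 93.2 − 20·log₁₀(19.6/2.9) = 93.2 − 16.60 = 76.60 dB(A).
hydraulic press: 97.2 − 20·log₁₀(31.0/4.1) = 97.2 − 17.57 = 79.63 dB(A).
transformer: 69.3 − 20·log₁₀(29.4/2.9) = 69.3 − 20.12 = 49.18 dB(A).
Σ 10^(L/10) = 1.376e+08 → L_total = 10·log₁₀(1.376e+08) = 81.39 dB(A).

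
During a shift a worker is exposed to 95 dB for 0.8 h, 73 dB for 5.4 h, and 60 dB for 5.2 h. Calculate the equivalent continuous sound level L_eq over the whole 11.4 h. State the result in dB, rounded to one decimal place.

83.7 dB

The energy average is taken in the linear domain: L_eq = 10·log₁₀[(Σ tᵢ·10^(Lᵢ/10))/T], T = 11.4 h.
Σ tᵢ·10^(Lᵢ/10) = 0.8·10^(95/10) + 5.4·10^(73/10) + 5.2·10^(60/10) = 2.643e+09.
L_eq = 10·log₁₀(2.643e+09/11.4) = 83.65 dB.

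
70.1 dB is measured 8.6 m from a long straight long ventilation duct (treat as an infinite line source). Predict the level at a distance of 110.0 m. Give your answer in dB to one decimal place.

59.0 dB

For a line source, L₂ = L₁ − 10·log₁₀(r₂/r₁).
L₂ = 70.1 − 10·log₁₀(110.0/8.6) = 70.1 − 11.069 = 59.03 dB.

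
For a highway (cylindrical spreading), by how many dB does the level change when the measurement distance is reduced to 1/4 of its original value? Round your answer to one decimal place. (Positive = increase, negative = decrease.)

+6.0 dB

Line-source spreading: ΔL = −10·log₁₀(r₂/r₁).
ΔL = −10·log₁₀(0.25) = +6.02 dB.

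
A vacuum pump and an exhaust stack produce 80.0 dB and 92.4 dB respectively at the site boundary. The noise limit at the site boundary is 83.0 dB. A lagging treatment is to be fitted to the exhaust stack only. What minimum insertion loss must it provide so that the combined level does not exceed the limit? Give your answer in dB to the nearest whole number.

12 dB

Everything except the exhaust stack sums to 10^(80.0/10) = 1.000e+08 in linear terms, 80.00 dB.
To meet 83.0 dB overall, the treated exhaust stack may contribute at most 10^(83.0/10) − 1.000e+08 = 9.953e+07, i.e. 79.98 dB.
So the exhaust stack must be reduced from 92.4 to 79.98 dB: IL = 12.42 dB.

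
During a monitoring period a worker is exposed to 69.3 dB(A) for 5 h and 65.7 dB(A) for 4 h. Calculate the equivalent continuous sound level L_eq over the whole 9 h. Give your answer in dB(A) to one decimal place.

The energy average is taken in the linear domain: L_eq = 10·log₁₀[(Σ tᵢ·10^(Lᵢ/10))/T], T = 9 h.
Σ tᵢ·10^(Lᵢ/10) = 5·10^(69.3/10) + 4·10^(65.7/10) = 5.742e+07.
L_eq = 10·log₁₀(5.742e+07/9) = 68.05 dB(A).

68.0 dB(A)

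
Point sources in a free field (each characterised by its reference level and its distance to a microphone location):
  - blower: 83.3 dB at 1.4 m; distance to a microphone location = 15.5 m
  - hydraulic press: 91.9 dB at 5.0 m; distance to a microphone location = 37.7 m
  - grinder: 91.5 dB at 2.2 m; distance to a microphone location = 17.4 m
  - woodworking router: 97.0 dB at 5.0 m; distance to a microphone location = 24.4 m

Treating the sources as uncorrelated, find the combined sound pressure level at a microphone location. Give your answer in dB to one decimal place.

84.2 dB

Propagate each source to the receiver with L = L_ref − 20·log₁₀(r/r_ref), then add intensities.
blower: 83.3 − 20·log₁₀(15.5/1.4) = 83.3 − 20.88 = 62.42 dB.
hydraulic press: 91.9 − 20·log₁₀(37.7/5.0) = 91.9 − 17.55 = 74.35 dB.
grinder: 91.5 − 20·log₁₀(17.4/2.2) = 91.5 − 17.96 = 73.54 dB.
woodworking router: 97.0 − 20·log₁₀(24.4/5.0) = 97.0 − 13.77 = 83.23 dB.
Σ 10^(L/10) = 2.620e+08 → L_total = 10·log₁₀(2.620e+08) = 84.18 dB.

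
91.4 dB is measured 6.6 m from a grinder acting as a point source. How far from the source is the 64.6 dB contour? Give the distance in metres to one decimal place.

The 26.8 dB drop corresponds to a distance ratio of 10^(26.8/20) for a point source.
r₂ = 6.6·10^((91.4−64.6)/20) = 6.6·10^(26.8/20) = 144.39 m.

144.4 m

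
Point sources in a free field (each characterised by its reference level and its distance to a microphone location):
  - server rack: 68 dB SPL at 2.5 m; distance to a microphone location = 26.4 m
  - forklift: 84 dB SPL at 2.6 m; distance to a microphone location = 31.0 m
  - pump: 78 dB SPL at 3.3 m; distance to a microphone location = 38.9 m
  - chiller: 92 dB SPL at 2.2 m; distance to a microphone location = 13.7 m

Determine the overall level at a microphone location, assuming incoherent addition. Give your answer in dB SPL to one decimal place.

76.3 dB SPL

First find each source's level at the receiver (point-source: −20·log₁₀(r/r_ref)), then combine on an intensity basis.
server rack: 68 − 20·log₁₀(26.4/2.5) = 68 − 20.47 = 47.53 dB SPL.
forklift: 84 − 20·log₁₀(31.0/2.6) = 84 − 21.53 = 62.47 dB SPL.
pump: 78 − 20·log₁₀(38.9/3.3) = 78 − 21.43 = 56.57 dB SPL.
chiller: 92 − 20·log₁₀(13.7/2.2) = 92 − 15.89 = 76.11 dB SPL.
Σ 10^(L/10) = 4.315e+07 → L_total = 10·log₁₀(4.315e+07) = 76.35 dB SPL.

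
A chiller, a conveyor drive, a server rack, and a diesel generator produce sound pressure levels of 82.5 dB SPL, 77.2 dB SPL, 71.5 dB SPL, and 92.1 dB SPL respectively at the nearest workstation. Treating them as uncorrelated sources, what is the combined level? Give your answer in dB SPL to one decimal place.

92.7 dB SPL

For uncorrelated sources the intensities add, so convert each level to linear form, sum, and take 10·log₁₀ of the total.
Σ 10^(L/10) = 10^(82.5/10) + 10^(77.2/10) + 10^(71.5/10) + 10^(92.1/10) = 1.866e+09.
L_total = 10·log₁₀(1.866e+09) = 92.71 dB SPL.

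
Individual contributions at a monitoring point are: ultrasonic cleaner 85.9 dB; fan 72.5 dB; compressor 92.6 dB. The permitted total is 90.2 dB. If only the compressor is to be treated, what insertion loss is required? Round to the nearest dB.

Fixed contribution from the other sources: Σ 10^(L/10) = 10^(85.9/10) + 10^(72.5/10) = 4.068e+08 (86.09 dB).
The limit corresponds to 10^(90.2/10) = 1.047e+09; subtracting the fixed part leaves 6.403e+08 for the compressor, i.e. 88.06 dB.
So the compressor must be reduced from 92.6 to 88.06 dB: IL = 4.54 dB.

5 dB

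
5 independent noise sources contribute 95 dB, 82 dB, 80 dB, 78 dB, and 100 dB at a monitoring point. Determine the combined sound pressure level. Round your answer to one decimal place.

Incoherent sources combine by intensity addition: L_total = 10·log₁₀(Σ 10^(L_i/10)).
Σ 10^(L/10) = 10^(95/10) + 10^(82/10) + 10^(80/10) + 10^(78/10) + 10^(100/10) = 1.348e+10.
L_total = 10·log₁₀(1.348e+10) = 101.30 dB.

101.3 dB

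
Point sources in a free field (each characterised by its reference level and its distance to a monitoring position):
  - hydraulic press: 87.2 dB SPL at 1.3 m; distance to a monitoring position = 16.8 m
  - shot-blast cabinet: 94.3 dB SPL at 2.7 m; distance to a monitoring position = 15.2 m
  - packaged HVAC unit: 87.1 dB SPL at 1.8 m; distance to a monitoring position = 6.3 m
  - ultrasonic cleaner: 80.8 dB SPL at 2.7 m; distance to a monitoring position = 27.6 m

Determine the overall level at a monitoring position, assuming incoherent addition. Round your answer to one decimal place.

First find each source's level at the receiver (point-source: −20·log₁₀(r/r_ref)), then combine on an intensity basis.
hydraulic press: 87.2 − 20·log₁₀(16.8/1.3) = 87.2 − 22.23 = 64.97 dB SPL.
shot-blast cabinet: 94.3 − 20·log₁₀(15.2/2.7) = 94.3 − 15.01 = 79.29 dB SPL.
packaged HVAC unit: 87.1 − 20·log₁₀(6.3/1.8) = 87.1 − 10.88 = 76.22 dB SPL.
ultrasonic cleaner: 80.8 − 20·log₁₀(27.6/2.7) = 80.8 − 20.19 = 60.61 dB SPL.
Σ 10^(L/10) = 1.311e+08 → L_total = 10·log₁₀(1.311e+08) = 81.18 dB SPL.

81.2 dB SPL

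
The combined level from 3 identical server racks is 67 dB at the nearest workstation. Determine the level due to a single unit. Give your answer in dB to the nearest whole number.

Dividing the total intensity by 3 lowers the level by 10·log₁₀ 3 = 4.771 dB: L₁ = 67 − 4.771.

62 dB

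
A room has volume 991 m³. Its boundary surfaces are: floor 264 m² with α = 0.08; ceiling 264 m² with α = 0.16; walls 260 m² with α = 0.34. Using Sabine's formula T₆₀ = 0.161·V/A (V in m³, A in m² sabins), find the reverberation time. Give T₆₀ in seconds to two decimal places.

1.05 s

Summing Sᵢαᵢ: 264·0.08 + 264·0.16 + 260·0.34 = 151.76 m².
T₆₀ = 0.161 × 991 / 151.76 = 1.051 s.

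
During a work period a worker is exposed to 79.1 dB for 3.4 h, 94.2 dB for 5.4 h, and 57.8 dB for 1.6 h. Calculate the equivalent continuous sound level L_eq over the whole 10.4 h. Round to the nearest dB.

91 dB

Weight each interval's intensity by its duration and average over T = 10.4 h:
Σ tᵢ·10^(Lᵢ/10) = 3.4·10^(79.1/10) + 5.4·10^(94.2/10) + 1.6·10^(57.8/10) = 1.448e+10.
L_eq = 10·log₁₀(1.448e+10/10.4) = 91.44 dB.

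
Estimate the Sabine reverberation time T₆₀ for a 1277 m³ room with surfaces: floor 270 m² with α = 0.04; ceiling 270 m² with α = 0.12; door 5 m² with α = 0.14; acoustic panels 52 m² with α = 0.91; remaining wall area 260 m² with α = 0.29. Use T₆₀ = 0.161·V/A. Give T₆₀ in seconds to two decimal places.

1.23 s

Total absorption A = 270·0.04 + 270·0.12 + 5·0.14 + 52·0.91 + 260·0.29 = 166.62 m² sabins.
T₆₀ = 0.161·V/A = 0.161·1277/166.62 = 1.234 s.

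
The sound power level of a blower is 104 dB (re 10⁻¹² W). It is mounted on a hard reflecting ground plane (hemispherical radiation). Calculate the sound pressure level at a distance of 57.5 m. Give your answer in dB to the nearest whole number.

Free-field hemispherical radiation: L_p = L_w − 10·log₁₀(2π·r²), r = 57.5 m.
2π·r² = 2.077e+04 m², 10·log₁₀ of that is 43.175 dB.
L_p = 104 − 43.175 = 60.82 dB.

61 dB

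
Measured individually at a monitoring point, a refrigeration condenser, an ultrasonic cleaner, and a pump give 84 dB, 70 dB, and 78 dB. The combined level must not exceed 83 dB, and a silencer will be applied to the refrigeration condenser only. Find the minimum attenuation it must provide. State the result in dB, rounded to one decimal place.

Everything except the refrigeration condenser sums to 10^(70/10) + 10^(78/10) = 7.310e+07 in linear terms, 78.64 dB.
The limit corresponds to 10^(83/10) = 1.995e+08; subtracting the fixed part leaves 1.264e+08 for the refrigeration condenser, i.e. 81.02 dB.
Required insertion loss = 84 − 81.02 = 2.98 dB.

3.0 dB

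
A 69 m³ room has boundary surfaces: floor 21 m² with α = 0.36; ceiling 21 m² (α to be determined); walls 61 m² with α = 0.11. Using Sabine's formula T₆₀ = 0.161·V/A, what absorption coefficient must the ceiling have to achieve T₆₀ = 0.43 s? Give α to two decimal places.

0.55

From T₆₀ = 0.161·V/A, the target T₆₀ = 0.43 s needs A = 0.161·69/0.43 = 25.83 m².
Absorption from the other surfaces = 21·0.36 + 61·0.11 = 14.27 m², so the ceiling must supply 11.56 m² over 21 m².
α = 11.56/21 = 0.551.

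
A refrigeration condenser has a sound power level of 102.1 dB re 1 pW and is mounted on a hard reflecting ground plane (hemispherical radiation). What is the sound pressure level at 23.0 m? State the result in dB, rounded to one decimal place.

66.9 dB

The power spreads over a hemisphere of area 2π·r², so L_p = L_w − 10·log₁₀(2π·r²).
2π·r² = 3324 m², 10·log₁₀ of that is 35.216 dB.
L_p = 102.1 − 35.216 = 66.88 dB.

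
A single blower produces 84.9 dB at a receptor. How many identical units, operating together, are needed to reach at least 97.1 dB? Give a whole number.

The shortfall is 97.1 − 84.9 = 12.2 dB, and N units add 10·log₁₀ N, so need 10·log₁₀ N ≥ 12.2.
N ≥ 10^(12.2/10) = 16.596, so N = 17.

17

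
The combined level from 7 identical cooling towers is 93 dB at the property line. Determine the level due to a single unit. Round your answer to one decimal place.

84.5 dB

7 equal contributions raise the level by 10·log₁₀ 7 = 8.451 dB, so each unit alone gives 93 − 8.451.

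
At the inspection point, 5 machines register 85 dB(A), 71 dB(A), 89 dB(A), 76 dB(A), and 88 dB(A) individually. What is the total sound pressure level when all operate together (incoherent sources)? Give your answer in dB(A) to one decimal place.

92.5 dB(A)

Incoherent sources combine by intensity addition: L_total = 10·log₁₀(Σ 10^(L_i/10)).
Σ 10^(L/10) = 10^(85/10) + 10^(71/10) + 10^(89/10) + 10^(76/10) + 10^(88/10) = 1.794e+09.
L_total = 10·log₁₀(1.794e+09) = 92.54 dB(A).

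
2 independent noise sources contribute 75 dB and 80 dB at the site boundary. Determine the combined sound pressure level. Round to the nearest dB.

For uncorrelated sources the intensities add, so convert each level to linear form, sum, and take 10·log₁₀ of the total.
Σ 10^(L/10) = 10^(75/10) + 10^(80/10) = 1.316e+08.
L_total = 10·log₁₀(1.316e+08) = 81.19 dB.

81 dB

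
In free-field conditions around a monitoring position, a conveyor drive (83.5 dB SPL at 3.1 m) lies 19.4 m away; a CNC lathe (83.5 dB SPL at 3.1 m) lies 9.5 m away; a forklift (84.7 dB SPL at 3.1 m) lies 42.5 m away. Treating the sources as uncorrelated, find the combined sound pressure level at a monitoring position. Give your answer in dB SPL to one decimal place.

74.9 dB SPL

First find each source's level at the receiver (point-source: −20·log₁₀(r/r_ref)), then combine on an intensity basis.
conveyor drive: 83.5 − 20·log₁₀(19.4/3.1) = 83.5 − 15.93 = 67.57 dB SPL.
CNC lathe: 83.5 − 20·log₁₀(9.5/3.1) = 83.5 − 9.73 = 73.77 dB SPL.
forklift: 84.7 − 20·log₁₀(42.5/3.1) = 84.7 − 22.74 = 61.96 dB SPL.
Σ 10^(L/10) = 3.112e+07 → L_total = 10·log₁₀(3.112e+07) = 74.93 dB SPL.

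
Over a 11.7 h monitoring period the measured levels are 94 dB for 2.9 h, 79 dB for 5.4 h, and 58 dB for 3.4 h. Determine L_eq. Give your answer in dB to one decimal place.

88.2 dB

L_eq = 10·log₁₀[(1/T)·Σ tᵢ·10^(Lᵢ/10)] with T = 11.7 h.
Σ tᵢ·10^(Lᵢ/10) = 2.9·10^(94/10) + 5.4·10^(79/10) + 3.4·10^(58/10) = 7.716e+09.
L_eq = 10·log₁₀(7.716e+09/11.7) = 88.19 dB.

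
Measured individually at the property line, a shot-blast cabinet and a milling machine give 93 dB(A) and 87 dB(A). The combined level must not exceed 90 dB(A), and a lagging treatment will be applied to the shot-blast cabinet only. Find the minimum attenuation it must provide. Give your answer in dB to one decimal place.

6.0 dB

The untreated sources together contribute 10^(87/10) = 5.012e+08, i.e. 87.00 dB(A).
To meet 90 dB(A) overall, the treated shot-blast cabinet may contribute at most 10^(90/10) − 5.012e+08 = 4.988e+08, i.e. 86.98 dB(A).
So the shot-blast cabinet must be reduced from 93 to 86.98 dB(A): IL = 6.02 dB.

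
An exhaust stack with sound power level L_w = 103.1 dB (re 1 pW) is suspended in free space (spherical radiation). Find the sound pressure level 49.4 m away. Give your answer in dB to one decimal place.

58.2 dB

The power spreads over a sphere of area 4π·r², so L_p = L_w − 10·log₁₀(4π·r²).
4π·r² = 3.067e+04 m², 10·log₁₀ of that is 44.867 dB.
L_p = 103.1 − 44.867 = 58.23 dB.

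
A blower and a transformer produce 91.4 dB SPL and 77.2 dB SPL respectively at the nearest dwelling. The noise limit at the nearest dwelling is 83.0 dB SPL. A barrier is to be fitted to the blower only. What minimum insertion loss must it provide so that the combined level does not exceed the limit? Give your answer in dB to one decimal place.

9.7 dB

The untreated sources together contribute 10^(77.2/10) = 5.248e+07, i.e. 77.20 dB SPL.
To meet 83.0 dB SPL overall, the treated blower may contribute at most 10^(83.0/10) − 5.248e+07 = 1.470e+08, i.e. 81.67 dB SPL.
Required insertion loss = 91.4 − 81.67 = 9.73 dB.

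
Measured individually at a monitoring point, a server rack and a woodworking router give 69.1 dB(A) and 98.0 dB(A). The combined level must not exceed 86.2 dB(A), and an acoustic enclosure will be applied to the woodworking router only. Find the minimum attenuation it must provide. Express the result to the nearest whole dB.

Everything except the woodworking router sums to 10^(69.1/10) = 8.128e+06 in linear terms, 69.10 dB(A).
The limit corresponds to 10^(86.2/10) = 4.169e+08; subtracting the fixed part leaves 4.087e+08 for the woodworking router, i.e. 86.11 dB(A).
So the woodworking router must be reduced from 98.0 to 86.11 dB(A): IL = 11.89 dB.

12 dB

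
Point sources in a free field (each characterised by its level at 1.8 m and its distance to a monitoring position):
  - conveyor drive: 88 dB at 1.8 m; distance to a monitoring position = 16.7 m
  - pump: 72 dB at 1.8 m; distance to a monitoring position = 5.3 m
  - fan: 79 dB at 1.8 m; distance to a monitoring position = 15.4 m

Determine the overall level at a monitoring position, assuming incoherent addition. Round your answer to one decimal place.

70.1 dB

First find each source's level at the receiver (point-source: −20·log₁₀(r/r_ref)), then combine on an intensity basis.
conveyor drive: 88 − 20·log₁₀(16.7/1.8) = 88 − 19.35 = 68.65 dB.
pump: 72 − 20·log₁₀(5.3/1.8) = 72 − 9.38 = 62.62 dB.
fan: 79 − 20·log₁₀(15.4/1.8) = 79 − 18.64 = 60.36 dB.
Σ 10^(L/10) = 1.024e+07 → L_total = 10·log₁₀(1.024e+07) = 70.10 dB.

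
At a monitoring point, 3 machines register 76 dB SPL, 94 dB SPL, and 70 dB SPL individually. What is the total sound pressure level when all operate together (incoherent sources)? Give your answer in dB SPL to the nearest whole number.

For uncorrelated sources the intensities add, so convert each level to linear form, sum, and take 10·log₁₀ of the total.
Σ 10^(L/10) = 10^(76/10) + 10^(94/10) + 10^(70/10) = 2.562e+09.
L_total = 10·log₁₀(2.562e+09) = 94.09 dB SPL.

94 dB SPL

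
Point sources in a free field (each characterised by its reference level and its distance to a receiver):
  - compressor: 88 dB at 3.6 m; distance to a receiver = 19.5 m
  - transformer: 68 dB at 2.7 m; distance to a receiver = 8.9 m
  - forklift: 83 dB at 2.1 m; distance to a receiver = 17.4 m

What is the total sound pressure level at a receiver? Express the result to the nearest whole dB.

Propagate each source to the receiver with L = L_ref − 20·log₁₀(r/r_ref), then add intensities.
compressor: 88 − 20·log₁₀(19.5/3.6) = 88 − 14.67 = 73.33 dB.
transformer: 68 − 20·log₁₀(8.9/2.7) = 68 − 10.36 = 57.64 dB.
forklift: 83 − 20·log₁₀(17.4/2.1) = 83 − 18.37 = 64.63 dB.
Σ 10^(L/10) = 2.499e+07 → L_total = 10·log₁₀(2.499e+07) = 73.98 dB.

74 dB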